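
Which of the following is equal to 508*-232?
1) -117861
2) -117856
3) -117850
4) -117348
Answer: 2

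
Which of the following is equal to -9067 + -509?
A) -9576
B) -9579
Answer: A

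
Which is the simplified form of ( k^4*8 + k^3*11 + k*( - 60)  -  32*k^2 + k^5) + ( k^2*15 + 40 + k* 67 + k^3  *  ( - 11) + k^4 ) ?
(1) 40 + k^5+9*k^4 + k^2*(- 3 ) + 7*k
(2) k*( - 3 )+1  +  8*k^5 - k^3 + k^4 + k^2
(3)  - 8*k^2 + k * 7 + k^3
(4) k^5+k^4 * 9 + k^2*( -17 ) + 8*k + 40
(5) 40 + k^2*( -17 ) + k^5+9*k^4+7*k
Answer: 5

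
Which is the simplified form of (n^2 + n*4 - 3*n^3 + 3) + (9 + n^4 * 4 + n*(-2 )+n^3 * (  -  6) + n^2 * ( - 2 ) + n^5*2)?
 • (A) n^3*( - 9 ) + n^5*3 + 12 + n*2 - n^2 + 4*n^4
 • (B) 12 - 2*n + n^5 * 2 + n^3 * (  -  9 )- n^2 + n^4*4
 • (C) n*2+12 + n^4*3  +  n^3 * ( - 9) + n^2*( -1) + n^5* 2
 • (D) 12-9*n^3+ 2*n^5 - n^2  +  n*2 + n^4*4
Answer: D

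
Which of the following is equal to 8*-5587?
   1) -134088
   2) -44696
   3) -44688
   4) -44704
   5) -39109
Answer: 2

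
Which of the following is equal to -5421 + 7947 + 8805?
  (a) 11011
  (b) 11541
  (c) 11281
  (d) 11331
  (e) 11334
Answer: d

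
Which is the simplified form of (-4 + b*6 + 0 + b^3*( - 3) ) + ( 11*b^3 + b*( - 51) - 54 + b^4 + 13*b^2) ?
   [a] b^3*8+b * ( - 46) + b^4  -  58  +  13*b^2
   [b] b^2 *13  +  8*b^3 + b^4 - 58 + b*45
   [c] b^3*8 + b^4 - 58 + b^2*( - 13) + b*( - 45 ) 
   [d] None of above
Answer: d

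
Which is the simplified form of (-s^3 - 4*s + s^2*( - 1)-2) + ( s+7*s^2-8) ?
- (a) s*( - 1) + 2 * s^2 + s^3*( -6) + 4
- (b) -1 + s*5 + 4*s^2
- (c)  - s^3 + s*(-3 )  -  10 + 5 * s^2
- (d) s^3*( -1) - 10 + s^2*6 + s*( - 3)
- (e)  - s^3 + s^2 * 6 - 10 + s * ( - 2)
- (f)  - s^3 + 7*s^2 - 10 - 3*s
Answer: d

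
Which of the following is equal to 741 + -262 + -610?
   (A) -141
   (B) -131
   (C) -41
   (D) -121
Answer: B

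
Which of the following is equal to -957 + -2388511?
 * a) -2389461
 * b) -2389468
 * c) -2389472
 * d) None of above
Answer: b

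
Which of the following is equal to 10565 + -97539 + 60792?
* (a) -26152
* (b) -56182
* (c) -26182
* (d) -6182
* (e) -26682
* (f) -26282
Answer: c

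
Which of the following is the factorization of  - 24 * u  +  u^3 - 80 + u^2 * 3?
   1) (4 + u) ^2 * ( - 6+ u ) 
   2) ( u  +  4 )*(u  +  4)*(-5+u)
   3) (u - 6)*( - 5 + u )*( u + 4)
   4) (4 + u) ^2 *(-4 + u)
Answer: 2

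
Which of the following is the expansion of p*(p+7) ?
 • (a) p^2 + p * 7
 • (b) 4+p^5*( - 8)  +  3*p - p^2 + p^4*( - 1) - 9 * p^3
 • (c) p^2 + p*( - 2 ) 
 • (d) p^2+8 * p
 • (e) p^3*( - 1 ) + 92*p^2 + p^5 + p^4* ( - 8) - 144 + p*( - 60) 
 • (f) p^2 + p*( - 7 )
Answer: a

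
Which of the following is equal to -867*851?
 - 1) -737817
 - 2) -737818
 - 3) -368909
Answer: 1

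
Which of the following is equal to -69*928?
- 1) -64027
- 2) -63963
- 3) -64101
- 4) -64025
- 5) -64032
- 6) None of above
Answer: 5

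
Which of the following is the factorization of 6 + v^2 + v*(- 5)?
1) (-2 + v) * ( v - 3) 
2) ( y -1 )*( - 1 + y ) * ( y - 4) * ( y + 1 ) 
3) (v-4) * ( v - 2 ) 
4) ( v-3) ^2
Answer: 1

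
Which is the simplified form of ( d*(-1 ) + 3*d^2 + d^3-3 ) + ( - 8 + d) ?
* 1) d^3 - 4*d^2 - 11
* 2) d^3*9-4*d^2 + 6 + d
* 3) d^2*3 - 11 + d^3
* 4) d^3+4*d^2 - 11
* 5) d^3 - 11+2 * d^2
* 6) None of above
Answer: 3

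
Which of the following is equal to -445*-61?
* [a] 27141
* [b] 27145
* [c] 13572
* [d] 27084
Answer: b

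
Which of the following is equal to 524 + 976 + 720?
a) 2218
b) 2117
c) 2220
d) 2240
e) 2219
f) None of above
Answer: c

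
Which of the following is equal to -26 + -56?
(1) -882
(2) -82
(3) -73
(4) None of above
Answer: 2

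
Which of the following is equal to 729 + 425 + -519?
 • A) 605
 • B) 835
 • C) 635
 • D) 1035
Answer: C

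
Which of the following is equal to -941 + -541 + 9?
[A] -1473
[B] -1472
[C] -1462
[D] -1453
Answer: A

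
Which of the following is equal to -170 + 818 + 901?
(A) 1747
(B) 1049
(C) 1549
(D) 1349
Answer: C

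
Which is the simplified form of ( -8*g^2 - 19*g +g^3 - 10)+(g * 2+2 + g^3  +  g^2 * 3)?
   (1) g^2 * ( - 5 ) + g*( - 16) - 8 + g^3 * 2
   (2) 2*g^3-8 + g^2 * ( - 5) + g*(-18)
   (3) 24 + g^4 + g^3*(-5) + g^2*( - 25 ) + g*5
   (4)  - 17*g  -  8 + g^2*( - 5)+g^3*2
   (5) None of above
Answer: 4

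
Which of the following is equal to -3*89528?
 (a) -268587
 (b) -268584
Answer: b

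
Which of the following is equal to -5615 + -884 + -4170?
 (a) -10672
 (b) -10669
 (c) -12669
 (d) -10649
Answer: b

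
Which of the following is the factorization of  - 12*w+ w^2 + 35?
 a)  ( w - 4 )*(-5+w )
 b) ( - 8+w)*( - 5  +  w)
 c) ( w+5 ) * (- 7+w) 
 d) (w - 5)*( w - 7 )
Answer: d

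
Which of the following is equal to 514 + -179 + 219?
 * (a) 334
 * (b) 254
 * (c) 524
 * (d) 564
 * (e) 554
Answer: e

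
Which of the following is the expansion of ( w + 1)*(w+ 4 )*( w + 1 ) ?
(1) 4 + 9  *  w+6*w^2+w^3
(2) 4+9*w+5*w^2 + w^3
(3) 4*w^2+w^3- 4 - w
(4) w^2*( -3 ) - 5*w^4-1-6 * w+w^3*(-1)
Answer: 1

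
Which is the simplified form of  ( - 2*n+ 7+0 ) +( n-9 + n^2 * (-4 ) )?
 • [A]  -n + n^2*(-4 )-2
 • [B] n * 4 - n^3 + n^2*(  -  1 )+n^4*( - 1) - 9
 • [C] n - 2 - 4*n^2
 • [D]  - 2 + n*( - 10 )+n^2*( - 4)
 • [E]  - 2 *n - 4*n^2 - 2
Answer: A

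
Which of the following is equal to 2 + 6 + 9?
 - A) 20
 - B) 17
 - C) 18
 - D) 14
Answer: B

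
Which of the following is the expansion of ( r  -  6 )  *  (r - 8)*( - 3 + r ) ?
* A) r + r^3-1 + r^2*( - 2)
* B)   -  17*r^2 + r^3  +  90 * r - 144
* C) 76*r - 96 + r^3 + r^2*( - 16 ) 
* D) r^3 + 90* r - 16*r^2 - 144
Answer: B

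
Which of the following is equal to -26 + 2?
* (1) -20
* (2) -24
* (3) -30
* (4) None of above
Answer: 2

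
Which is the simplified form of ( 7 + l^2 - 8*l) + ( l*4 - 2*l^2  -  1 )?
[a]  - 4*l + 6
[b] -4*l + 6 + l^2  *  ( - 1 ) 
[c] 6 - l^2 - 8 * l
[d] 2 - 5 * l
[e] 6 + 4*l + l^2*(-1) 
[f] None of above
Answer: b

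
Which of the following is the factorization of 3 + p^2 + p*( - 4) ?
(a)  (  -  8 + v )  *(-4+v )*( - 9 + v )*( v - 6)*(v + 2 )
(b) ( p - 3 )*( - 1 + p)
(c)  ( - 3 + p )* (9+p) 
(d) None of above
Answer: b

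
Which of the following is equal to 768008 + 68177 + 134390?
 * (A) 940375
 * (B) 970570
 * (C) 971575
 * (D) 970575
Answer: D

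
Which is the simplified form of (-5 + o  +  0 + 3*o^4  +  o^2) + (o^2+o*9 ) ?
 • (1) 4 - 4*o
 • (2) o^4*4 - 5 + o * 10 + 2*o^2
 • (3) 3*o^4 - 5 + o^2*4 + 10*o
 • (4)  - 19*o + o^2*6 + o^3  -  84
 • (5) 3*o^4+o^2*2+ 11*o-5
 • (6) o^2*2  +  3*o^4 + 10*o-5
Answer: 6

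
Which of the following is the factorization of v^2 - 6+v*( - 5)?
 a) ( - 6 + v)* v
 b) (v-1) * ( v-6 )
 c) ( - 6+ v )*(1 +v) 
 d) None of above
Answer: c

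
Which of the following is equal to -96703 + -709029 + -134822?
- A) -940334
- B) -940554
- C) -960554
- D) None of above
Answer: B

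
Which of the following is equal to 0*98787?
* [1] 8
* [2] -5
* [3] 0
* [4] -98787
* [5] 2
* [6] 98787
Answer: 3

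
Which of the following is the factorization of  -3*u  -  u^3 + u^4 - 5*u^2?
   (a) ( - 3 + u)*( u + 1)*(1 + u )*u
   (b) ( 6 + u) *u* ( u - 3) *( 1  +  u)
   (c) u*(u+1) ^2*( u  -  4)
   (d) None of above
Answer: a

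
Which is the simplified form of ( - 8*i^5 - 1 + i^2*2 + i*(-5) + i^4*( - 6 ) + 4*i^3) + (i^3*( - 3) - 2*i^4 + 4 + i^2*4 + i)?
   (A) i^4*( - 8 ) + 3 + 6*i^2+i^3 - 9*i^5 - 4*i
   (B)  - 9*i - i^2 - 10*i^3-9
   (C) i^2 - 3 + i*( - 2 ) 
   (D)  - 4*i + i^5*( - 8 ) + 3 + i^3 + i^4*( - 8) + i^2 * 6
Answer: D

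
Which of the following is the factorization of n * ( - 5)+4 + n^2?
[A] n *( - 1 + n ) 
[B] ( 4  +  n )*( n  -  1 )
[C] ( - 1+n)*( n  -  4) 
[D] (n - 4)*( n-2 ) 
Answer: C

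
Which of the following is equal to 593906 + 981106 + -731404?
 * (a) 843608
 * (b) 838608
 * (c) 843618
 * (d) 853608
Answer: a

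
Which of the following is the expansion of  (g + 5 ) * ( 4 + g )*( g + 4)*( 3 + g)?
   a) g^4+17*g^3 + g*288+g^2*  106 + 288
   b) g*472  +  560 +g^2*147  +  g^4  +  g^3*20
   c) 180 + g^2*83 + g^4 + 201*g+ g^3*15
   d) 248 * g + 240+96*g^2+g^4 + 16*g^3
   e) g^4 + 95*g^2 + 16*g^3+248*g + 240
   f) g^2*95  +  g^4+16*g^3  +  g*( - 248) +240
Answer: e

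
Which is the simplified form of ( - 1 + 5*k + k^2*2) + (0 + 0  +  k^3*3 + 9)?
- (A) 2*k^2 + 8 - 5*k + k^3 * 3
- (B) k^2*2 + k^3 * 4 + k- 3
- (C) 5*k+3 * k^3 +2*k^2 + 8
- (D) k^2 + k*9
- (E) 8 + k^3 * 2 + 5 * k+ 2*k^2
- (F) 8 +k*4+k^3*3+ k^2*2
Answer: C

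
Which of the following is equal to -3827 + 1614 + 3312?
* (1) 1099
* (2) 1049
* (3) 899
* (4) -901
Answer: 1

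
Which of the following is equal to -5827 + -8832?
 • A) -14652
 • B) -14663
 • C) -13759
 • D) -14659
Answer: D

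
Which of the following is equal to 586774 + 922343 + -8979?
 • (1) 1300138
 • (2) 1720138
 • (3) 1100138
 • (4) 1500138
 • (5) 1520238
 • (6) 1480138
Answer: 4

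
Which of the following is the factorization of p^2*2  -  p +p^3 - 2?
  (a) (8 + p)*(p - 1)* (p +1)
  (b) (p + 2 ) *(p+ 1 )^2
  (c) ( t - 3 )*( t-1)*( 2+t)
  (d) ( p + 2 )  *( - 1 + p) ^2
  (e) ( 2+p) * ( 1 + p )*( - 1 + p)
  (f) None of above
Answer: e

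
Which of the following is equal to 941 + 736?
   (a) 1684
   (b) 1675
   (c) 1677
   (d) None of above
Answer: c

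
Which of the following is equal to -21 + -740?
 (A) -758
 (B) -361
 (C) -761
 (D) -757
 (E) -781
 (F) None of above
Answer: C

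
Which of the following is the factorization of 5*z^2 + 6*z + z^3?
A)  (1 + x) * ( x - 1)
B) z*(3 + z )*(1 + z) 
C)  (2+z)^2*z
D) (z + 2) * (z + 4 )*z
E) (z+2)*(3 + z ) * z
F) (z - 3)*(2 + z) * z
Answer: E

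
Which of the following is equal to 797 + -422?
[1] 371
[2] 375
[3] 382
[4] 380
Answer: 2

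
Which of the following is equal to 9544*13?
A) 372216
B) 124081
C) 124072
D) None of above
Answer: C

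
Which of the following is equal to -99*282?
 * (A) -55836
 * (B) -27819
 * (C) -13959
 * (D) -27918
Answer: D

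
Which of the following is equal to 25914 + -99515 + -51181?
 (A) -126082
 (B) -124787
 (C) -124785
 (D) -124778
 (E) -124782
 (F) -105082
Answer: E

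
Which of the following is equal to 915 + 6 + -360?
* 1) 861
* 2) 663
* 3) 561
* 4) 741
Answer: 3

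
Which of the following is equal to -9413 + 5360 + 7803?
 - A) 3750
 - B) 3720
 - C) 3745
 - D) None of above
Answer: A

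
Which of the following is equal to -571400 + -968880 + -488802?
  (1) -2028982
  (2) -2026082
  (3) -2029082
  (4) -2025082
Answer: 3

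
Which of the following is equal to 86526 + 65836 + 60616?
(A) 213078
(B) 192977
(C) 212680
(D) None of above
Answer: D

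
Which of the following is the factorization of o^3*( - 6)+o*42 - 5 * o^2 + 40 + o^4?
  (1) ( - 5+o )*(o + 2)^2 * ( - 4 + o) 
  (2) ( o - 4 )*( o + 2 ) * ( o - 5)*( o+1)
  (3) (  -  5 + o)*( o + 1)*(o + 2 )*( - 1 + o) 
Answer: 2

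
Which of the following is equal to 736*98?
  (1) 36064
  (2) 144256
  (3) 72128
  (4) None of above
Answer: 3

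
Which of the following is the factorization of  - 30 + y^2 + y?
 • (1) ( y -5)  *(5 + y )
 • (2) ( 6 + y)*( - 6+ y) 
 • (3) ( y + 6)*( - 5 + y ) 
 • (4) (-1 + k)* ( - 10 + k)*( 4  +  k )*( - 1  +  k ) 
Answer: 3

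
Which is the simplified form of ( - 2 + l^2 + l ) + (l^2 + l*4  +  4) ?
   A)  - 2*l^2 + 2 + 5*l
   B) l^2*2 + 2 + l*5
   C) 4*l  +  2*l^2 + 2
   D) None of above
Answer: B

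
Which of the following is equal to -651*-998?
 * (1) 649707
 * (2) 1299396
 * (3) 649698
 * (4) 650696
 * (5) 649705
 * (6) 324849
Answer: 3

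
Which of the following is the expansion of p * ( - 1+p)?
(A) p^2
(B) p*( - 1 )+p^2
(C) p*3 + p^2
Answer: B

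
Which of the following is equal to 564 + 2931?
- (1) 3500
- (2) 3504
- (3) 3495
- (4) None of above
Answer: 3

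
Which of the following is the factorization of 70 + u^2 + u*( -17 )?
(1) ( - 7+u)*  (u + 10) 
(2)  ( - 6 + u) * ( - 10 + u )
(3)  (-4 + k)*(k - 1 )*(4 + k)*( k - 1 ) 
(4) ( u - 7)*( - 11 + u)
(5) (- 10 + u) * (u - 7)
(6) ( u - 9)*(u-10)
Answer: 5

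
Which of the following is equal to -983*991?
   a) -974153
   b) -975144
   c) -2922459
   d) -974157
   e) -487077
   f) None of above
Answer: a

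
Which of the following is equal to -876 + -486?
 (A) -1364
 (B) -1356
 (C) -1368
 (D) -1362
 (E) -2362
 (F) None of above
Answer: D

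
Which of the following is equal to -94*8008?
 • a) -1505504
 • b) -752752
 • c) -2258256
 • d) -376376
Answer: b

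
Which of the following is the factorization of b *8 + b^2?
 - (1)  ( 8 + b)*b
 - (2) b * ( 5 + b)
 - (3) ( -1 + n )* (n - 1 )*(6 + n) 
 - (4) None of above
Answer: 1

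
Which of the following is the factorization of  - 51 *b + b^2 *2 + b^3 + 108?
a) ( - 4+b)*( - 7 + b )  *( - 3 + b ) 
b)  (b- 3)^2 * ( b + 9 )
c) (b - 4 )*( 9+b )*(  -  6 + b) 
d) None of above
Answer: d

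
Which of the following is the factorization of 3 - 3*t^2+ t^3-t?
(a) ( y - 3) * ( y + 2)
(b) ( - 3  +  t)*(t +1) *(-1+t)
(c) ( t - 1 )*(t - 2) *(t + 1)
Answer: b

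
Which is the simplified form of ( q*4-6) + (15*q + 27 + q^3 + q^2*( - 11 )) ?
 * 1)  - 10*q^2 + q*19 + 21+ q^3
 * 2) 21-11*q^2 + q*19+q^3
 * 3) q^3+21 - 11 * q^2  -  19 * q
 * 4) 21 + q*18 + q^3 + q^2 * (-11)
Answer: 2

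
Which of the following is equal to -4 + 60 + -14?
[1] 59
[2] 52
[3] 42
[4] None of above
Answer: 3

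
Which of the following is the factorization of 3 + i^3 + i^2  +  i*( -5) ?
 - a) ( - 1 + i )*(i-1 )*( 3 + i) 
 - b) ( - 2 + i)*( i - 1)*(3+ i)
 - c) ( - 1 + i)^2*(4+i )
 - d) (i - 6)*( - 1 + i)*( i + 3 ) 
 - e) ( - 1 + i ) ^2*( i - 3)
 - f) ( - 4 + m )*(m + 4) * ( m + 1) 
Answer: a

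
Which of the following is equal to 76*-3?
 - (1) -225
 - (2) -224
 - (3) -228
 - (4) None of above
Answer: 3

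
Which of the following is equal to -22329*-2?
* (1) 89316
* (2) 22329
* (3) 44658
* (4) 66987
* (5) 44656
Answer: 3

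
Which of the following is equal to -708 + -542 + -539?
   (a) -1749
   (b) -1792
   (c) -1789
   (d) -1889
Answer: c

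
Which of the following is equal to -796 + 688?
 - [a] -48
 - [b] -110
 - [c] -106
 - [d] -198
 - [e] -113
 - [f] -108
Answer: f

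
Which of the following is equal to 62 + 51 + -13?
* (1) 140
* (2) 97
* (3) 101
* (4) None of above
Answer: 4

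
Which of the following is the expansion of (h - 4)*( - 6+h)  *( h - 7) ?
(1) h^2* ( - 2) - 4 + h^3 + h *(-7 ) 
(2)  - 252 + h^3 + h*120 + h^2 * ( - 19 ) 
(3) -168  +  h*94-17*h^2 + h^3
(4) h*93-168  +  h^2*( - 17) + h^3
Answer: 3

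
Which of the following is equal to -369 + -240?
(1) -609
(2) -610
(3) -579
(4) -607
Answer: 1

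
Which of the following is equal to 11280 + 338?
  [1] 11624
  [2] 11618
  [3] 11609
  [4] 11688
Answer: 2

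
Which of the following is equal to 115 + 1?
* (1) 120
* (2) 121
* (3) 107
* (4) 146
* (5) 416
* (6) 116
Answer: 6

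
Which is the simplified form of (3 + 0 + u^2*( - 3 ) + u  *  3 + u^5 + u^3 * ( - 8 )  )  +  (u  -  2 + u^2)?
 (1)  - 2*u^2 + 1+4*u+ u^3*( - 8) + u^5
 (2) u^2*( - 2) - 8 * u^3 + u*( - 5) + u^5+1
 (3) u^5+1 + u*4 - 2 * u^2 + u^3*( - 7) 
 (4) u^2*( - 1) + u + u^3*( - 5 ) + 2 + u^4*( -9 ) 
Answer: 1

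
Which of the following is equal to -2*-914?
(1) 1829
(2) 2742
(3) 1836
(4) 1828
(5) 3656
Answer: 4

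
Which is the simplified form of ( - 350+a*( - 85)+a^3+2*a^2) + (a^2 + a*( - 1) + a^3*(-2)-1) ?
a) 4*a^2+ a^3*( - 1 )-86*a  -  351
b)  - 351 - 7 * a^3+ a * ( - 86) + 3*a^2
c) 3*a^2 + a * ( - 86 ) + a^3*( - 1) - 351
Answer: c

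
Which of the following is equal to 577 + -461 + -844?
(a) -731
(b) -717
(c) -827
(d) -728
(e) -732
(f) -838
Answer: d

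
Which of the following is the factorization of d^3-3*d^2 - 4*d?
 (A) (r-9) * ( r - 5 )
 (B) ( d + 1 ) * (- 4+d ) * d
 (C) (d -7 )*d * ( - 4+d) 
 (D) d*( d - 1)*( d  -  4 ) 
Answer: B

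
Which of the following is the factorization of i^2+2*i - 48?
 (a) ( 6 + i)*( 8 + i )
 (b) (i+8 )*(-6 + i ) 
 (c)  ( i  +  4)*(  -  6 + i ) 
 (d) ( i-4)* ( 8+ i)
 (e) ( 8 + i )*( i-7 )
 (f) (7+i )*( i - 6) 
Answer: b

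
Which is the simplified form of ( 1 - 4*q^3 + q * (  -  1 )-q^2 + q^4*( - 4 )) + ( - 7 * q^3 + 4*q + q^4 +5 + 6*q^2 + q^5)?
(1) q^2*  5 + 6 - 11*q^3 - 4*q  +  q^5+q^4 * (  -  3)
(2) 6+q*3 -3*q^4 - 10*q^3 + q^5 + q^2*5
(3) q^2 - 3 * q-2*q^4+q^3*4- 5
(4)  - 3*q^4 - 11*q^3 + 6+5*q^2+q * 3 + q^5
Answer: 4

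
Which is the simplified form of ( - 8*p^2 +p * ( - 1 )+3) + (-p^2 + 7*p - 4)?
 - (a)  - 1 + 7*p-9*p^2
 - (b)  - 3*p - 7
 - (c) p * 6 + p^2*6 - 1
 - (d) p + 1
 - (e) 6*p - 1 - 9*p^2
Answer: e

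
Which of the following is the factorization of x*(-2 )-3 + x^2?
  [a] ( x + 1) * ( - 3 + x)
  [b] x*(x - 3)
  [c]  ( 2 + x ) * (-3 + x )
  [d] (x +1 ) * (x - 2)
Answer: a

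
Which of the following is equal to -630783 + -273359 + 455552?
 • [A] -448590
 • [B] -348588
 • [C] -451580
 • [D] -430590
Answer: A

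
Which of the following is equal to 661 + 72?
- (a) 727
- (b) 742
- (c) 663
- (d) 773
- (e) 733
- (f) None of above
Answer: e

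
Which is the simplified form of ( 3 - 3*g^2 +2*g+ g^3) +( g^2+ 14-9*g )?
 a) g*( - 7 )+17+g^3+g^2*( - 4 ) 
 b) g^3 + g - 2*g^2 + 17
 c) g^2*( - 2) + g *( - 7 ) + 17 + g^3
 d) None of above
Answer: c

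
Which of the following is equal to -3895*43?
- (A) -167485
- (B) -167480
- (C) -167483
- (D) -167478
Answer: A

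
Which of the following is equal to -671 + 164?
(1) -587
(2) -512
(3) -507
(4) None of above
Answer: 3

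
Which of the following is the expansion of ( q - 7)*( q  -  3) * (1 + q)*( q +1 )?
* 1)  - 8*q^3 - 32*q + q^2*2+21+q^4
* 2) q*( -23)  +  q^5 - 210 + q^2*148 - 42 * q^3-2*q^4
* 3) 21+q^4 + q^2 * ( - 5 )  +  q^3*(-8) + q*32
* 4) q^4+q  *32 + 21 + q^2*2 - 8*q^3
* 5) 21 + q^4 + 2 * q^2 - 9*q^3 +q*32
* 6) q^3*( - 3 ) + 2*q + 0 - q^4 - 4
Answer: 4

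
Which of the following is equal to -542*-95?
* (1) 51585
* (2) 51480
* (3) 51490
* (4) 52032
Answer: 3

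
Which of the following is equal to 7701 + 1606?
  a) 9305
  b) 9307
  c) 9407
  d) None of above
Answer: b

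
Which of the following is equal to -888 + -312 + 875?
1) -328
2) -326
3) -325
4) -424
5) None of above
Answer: 3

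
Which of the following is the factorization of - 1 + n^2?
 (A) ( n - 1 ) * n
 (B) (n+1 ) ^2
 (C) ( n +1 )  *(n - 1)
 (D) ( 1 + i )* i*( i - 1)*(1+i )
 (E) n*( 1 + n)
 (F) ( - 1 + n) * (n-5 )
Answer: C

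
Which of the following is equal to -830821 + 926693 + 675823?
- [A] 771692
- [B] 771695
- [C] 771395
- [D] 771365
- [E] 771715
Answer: B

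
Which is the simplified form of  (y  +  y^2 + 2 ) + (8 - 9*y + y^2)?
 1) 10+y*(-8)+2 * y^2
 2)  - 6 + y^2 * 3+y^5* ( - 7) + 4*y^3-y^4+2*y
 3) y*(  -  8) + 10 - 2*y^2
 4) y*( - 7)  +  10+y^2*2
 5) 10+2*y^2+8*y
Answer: 1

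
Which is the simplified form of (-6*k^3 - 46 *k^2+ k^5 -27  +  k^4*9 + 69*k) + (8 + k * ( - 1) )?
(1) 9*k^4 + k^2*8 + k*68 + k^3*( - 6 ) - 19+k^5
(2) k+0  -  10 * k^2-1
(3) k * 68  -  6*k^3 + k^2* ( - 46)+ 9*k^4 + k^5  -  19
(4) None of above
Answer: 3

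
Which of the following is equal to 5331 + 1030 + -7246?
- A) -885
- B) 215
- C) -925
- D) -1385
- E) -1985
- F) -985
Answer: A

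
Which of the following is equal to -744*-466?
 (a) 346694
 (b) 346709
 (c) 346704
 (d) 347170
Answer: c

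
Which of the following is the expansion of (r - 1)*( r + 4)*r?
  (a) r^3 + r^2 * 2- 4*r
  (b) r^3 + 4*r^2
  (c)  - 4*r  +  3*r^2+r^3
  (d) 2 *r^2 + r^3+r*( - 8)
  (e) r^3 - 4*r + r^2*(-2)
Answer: c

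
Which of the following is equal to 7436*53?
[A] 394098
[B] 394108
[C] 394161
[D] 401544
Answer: B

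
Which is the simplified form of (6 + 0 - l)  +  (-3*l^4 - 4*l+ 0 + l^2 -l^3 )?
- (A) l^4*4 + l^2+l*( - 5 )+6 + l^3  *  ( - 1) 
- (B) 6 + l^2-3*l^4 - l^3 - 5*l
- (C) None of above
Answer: B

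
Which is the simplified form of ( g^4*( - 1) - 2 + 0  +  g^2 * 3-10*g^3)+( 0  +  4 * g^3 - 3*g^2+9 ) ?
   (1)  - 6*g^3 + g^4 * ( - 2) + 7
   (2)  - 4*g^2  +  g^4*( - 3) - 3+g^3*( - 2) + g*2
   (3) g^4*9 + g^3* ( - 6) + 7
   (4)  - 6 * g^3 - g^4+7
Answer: 4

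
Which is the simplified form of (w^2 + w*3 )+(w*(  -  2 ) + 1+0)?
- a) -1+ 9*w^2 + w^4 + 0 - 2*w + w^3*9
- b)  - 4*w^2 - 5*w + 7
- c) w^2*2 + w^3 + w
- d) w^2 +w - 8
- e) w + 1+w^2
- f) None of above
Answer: e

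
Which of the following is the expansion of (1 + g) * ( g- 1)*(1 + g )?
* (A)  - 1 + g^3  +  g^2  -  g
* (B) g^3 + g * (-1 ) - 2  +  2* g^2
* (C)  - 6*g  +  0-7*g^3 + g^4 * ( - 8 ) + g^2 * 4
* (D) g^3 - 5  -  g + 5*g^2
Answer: A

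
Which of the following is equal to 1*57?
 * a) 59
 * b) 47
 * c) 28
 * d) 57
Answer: d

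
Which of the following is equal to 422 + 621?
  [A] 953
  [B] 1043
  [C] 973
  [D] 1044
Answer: B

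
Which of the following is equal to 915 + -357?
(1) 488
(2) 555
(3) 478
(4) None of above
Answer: 4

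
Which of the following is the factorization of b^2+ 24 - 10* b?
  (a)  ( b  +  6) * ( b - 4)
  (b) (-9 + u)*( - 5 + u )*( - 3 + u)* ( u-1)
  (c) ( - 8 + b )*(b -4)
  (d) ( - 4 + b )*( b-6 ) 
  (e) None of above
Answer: d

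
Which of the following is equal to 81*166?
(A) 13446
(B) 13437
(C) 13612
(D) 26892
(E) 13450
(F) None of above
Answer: A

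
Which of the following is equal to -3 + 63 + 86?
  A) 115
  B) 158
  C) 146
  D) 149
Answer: C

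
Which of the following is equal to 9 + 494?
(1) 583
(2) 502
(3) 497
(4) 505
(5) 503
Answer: 5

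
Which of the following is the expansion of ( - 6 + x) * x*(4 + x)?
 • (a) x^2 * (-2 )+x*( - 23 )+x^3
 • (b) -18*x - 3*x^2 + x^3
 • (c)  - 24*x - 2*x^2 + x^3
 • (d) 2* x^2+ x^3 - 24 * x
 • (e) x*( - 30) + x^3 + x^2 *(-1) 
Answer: c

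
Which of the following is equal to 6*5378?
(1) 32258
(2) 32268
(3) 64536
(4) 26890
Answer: 2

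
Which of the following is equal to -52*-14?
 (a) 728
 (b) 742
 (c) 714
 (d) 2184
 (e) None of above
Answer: a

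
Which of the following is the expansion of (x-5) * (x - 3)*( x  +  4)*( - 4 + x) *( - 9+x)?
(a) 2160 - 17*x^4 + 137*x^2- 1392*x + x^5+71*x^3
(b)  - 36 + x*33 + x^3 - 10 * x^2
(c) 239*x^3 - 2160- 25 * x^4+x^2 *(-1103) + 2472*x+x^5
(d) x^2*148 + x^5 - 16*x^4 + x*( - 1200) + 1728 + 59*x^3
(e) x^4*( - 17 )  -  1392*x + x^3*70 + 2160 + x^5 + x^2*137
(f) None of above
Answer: a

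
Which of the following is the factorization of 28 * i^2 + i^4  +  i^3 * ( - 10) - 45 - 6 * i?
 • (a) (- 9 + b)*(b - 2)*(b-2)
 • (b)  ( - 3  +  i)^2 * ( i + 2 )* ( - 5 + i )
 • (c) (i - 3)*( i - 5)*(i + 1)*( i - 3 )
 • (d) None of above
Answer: c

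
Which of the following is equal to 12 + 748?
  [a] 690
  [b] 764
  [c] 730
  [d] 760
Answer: d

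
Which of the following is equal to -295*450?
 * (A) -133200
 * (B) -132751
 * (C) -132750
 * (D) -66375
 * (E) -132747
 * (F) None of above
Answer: C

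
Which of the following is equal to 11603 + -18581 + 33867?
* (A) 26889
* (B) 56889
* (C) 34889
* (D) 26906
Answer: A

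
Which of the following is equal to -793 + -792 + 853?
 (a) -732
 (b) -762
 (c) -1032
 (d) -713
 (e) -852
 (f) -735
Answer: a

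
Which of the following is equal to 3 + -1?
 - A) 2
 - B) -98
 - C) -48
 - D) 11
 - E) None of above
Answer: A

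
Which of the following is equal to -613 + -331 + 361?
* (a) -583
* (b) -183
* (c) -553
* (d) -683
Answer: a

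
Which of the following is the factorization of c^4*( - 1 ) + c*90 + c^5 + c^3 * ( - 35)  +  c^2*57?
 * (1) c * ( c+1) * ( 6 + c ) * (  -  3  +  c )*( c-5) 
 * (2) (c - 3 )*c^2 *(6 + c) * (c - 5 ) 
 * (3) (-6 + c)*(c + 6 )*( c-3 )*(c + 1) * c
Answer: 1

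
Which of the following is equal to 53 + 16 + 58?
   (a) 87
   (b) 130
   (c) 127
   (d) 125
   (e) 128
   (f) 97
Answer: c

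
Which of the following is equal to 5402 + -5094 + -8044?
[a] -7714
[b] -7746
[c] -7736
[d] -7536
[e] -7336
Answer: c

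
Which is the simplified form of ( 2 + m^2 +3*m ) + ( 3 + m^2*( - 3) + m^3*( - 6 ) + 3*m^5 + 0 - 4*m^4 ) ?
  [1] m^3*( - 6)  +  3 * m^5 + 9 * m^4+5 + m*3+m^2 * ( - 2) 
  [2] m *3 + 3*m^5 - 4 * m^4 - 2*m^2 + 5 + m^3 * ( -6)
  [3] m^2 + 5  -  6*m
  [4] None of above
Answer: 2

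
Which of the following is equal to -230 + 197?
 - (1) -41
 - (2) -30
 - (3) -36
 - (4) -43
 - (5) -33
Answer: 5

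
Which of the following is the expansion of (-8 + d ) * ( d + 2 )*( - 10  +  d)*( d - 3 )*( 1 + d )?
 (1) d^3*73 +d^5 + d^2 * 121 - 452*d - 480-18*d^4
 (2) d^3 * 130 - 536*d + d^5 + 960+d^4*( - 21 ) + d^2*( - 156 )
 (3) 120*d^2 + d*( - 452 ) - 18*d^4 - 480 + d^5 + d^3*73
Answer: 3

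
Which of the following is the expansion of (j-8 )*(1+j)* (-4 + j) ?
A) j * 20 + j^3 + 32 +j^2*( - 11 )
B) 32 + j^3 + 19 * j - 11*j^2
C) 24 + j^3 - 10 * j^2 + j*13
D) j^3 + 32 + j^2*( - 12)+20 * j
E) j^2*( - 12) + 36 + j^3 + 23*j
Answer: A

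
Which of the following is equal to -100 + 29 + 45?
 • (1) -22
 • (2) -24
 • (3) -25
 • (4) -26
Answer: 4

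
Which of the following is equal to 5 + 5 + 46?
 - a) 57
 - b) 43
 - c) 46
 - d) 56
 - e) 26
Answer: d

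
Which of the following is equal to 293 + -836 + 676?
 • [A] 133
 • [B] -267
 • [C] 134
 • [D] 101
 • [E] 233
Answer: A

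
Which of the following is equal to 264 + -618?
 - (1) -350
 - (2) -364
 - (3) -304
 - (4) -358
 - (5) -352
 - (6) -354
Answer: 6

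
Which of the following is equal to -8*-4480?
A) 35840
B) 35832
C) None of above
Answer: A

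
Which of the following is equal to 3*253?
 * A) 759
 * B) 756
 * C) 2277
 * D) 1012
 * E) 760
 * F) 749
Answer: A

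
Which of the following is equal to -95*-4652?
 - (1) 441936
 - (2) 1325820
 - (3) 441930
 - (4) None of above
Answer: 4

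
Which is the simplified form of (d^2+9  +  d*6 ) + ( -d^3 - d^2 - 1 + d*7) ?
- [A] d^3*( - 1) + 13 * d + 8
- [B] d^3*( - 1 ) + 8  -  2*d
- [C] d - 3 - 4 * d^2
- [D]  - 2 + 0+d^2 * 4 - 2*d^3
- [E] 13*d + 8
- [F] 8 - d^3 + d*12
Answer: A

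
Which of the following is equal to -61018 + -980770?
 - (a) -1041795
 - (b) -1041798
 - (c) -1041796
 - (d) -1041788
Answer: d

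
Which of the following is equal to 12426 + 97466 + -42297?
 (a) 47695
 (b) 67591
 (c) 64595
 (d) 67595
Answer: d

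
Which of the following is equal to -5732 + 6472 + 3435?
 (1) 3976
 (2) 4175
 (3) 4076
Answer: 2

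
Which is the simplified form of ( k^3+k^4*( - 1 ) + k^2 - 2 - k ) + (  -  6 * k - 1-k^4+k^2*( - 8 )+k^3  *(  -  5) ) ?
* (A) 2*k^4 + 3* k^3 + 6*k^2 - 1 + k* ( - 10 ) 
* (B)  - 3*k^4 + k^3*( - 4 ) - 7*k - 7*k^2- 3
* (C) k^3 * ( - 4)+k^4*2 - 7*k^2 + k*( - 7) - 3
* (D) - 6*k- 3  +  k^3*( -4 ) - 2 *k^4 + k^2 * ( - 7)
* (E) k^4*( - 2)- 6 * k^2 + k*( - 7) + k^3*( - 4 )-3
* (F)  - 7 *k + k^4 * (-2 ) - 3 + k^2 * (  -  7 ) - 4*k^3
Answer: F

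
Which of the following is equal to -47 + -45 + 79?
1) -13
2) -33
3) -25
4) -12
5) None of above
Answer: 1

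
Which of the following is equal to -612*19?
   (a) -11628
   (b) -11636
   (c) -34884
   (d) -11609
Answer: a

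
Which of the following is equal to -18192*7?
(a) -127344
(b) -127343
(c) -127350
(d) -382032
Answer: a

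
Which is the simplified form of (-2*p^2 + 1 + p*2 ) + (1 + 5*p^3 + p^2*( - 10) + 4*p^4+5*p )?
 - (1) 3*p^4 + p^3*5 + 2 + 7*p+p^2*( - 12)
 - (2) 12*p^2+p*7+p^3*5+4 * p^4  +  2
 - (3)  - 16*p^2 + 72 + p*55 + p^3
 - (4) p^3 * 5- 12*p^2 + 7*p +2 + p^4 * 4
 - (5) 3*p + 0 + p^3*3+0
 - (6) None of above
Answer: 4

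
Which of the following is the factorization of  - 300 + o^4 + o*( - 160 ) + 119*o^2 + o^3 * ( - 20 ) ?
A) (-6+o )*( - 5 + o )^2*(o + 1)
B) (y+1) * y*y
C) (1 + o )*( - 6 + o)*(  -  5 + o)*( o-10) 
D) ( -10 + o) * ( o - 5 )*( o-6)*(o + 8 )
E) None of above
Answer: C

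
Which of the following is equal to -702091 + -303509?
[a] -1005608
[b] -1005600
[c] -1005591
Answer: b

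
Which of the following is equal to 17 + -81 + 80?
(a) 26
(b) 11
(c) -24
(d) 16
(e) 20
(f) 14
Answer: d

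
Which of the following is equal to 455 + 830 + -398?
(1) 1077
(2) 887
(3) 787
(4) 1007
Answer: 2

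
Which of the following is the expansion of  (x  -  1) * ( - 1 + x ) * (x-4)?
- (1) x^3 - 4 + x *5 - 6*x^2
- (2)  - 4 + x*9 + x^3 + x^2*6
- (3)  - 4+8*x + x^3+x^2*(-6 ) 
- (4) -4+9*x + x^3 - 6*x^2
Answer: 4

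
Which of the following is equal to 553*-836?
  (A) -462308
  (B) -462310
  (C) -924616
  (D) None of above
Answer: A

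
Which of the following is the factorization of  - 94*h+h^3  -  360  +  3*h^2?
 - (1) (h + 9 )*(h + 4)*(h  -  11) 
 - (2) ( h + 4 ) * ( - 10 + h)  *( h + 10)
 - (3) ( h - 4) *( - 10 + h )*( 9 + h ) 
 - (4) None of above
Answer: 4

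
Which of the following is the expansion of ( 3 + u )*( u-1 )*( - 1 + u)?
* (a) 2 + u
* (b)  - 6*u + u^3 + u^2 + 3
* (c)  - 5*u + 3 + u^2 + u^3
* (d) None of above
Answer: c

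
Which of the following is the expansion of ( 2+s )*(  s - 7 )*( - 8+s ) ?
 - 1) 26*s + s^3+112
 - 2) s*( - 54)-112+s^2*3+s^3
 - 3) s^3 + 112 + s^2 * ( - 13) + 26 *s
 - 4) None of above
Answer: 3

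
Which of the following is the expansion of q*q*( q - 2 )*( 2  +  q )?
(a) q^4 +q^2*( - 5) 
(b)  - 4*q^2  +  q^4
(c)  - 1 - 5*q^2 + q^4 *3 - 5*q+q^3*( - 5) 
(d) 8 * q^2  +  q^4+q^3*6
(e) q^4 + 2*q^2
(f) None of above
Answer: b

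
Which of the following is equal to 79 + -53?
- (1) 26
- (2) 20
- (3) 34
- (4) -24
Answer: 1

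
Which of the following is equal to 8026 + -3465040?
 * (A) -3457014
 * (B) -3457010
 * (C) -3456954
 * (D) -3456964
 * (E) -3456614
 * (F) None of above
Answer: A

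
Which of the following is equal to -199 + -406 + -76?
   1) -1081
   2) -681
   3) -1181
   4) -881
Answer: 2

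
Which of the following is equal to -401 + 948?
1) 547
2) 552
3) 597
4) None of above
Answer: 1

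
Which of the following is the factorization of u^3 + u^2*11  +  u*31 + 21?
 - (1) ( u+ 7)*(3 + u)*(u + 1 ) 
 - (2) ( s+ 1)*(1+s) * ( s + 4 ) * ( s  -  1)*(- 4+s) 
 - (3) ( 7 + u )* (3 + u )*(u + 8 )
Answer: 1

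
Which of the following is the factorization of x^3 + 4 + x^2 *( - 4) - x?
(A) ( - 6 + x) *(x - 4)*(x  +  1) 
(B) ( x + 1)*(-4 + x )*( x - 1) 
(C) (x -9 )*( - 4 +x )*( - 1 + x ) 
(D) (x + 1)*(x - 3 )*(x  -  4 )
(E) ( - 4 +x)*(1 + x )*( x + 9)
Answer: B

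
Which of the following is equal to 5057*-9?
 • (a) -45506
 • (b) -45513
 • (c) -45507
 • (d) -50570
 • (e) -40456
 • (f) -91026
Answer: b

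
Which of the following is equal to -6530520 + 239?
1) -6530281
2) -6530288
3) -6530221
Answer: 1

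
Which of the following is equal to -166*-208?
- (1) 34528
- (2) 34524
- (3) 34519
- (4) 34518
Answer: 1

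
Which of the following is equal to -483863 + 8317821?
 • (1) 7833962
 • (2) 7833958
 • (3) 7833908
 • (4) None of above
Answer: 2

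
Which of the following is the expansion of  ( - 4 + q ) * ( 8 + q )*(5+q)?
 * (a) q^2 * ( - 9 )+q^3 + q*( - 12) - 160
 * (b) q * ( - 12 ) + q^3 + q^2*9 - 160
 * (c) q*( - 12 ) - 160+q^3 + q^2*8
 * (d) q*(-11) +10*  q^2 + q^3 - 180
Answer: b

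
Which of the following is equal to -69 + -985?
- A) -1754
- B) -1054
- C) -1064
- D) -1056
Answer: B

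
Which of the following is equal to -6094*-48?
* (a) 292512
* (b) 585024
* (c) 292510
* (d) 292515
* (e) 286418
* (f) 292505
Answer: a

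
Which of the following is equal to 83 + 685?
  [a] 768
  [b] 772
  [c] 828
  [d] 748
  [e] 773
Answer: a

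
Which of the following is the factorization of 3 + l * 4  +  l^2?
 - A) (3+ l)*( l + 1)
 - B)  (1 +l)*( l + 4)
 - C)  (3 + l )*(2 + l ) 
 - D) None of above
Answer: A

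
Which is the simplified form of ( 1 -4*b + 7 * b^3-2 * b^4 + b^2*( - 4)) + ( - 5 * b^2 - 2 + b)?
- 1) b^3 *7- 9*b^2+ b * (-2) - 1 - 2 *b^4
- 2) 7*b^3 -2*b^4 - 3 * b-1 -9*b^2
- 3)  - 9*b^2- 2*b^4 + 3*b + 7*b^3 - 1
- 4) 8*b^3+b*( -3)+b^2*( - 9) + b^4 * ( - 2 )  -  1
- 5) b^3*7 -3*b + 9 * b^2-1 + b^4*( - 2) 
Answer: 2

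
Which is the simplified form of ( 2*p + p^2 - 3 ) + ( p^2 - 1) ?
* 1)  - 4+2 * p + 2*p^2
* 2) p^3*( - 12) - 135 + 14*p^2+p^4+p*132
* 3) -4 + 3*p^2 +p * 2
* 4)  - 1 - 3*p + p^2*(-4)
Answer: 1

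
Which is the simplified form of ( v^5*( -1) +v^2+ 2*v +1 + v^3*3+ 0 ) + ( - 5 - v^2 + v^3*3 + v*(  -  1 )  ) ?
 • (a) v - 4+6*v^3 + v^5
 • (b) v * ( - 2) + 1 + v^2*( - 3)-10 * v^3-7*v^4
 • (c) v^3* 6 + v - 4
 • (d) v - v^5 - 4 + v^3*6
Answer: d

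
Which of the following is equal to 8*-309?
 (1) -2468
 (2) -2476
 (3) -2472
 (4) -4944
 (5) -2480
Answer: 3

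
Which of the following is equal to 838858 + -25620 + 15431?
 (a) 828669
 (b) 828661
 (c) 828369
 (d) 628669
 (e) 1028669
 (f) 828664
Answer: a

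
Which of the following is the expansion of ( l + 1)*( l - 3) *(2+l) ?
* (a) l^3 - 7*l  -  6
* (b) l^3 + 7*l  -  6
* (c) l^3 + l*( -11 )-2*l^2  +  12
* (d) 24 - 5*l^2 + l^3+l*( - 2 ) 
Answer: a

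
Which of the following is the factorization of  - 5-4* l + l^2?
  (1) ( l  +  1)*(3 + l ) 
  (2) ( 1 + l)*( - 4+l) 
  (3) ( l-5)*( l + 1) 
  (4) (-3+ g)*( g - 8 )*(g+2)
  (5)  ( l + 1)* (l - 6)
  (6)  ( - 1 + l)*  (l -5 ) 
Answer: 3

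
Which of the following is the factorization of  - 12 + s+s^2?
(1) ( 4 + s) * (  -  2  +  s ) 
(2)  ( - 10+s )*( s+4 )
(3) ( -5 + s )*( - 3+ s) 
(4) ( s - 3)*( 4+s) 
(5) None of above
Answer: 4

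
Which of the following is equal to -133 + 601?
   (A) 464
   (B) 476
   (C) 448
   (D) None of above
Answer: D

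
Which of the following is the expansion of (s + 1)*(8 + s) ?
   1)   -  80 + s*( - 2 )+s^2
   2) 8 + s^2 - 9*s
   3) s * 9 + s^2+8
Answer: 3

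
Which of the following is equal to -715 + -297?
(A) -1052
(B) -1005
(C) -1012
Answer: C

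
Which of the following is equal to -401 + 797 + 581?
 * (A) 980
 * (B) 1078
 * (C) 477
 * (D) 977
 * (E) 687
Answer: D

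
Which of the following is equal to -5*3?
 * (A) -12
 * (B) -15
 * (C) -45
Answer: B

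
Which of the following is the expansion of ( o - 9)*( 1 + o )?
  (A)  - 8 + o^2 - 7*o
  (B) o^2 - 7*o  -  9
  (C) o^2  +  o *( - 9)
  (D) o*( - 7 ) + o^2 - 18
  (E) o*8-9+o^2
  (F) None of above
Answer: F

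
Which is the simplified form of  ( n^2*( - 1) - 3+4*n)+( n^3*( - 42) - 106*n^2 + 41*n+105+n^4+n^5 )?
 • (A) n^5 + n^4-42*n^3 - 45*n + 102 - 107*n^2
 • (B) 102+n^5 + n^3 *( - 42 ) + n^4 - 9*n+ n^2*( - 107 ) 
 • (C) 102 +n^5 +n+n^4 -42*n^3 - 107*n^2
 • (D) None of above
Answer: D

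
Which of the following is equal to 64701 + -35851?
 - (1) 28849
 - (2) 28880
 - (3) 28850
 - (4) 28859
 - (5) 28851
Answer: 3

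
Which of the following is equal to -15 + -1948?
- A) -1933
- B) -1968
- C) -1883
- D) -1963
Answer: D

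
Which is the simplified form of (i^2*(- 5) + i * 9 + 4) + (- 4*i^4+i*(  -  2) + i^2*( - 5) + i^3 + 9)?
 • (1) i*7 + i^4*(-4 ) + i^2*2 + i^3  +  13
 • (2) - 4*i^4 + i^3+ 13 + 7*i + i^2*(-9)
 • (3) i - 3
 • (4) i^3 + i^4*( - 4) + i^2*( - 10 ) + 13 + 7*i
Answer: 4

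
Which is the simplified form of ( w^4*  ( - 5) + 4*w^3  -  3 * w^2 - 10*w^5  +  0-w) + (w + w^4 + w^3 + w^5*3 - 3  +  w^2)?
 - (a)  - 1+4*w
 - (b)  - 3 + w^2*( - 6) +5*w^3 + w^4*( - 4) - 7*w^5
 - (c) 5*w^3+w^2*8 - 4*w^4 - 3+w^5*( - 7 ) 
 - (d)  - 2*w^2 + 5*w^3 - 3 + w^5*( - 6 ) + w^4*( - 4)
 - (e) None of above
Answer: e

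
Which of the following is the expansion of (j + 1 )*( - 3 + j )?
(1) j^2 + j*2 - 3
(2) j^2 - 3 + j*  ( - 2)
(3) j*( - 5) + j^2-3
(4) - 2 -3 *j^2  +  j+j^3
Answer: 2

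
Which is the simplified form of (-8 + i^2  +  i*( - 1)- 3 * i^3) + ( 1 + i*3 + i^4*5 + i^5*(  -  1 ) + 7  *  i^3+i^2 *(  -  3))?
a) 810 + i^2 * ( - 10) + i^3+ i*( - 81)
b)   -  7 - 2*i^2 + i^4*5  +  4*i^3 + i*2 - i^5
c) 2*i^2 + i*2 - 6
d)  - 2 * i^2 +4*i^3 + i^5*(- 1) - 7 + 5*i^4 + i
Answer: b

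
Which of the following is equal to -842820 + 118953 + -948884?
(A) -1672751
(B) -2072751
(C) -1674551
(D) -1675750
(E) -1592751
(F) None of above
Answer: A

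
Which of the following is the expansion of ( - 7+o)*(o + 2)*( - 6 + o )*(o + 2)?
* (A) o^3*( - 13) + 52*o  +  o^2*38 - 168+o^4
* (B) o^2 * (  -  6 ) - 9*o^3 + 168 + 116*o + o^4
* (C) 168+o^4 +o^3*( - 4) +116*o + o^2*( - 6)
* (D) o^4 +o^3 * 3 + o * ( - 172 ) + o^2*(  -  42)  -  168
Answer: B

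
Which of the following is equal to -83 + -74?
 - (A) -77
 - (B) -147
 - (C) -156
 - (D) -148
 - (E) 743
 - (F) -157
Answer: F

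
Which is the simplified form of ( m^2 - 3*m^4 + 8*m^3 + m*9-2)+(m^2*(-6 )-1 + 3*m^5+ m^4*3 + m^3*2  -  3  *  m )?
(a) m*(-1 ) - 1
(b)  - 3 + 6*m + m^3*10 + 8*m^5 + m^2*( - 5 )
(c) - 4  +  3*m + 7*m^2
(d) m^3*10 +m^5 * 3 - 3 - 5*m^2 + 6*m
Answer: d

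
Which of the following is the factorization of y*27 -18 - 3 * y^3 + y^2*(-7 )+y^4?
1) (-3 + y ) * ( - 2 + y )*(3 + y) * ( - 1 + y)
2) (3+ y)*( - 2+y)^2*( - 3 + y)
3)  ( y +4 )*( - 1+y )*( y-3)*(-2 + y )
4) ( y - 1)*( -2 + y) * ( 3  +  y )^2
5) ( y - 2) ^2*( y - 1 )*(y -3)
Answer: 1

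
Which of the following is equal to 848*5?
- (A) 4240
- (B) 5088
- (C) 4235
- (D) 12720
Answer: A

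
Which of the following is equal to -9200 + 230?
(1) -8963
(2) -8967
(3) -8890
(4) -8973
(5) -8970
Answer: 5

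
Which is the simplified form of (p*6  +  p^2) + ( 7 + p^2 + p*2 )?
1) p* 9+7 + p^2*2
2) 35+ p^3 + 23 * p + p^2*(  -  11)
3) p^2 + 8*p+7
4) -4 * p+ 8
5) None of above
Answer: 5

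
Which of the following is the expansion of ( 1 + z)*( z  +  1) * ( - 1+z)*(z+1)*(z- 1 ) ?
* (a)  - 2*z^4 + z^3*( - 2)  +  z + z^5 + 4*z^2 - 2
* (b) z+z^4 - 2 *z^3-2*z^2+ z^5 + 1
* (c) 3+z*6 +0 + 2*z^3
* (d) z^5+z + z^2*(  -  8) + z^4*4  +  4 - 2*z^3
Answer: b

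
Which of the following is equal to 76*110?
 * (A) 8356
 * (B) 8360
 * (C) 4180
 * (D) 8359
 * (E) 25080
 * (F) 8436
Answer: B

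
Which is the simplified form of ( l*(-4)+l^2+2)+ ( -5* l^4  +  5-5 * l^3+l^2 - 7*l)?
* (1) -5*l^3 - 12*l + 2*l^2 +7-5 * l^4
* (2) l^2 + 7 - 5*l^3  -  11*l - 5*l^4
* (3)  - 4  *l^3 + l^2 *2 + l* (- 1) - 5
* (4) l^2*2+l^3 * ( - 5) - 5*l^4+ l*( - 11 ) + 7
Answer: 4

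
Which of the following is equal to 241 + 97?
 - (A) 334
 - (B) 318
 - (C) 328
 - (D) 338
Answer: D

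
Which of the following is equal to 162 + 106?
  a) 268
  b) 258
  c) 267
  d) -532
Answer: a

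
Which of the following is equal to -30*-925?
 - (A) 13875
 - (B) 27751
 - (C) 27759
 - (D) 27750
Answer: D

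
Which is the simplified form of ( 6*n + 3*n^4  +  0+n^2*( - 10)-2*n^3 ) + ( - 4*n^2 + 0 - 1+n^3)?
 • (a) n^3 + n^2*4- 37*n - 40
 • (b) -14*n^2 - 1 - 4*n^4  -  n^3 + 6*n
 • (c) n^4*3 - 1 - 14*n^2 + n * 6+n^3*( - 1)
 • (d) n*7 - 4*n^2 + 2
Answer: c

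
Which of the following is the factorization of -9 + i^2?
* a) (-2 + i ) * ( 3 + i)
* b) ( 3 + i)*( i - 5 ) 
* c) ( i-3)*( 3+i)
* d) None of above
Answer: c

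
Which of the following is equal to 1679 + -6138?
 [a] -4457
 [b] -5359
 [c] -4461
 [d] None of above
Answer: d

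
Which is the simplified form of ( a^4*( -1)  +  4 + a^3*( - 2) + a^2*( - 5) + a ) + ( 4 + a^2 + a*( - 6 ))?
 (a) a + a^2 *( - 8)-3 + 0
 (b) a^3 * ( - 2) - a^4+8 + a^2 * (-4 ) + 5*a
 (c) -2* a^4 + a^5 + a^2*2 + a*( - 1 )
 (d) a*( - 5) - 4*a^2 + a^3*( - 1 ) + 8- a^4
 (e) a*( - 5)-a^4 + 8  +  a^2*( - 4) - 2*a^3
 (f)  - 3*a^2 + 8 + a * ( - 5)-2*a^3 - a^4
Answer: e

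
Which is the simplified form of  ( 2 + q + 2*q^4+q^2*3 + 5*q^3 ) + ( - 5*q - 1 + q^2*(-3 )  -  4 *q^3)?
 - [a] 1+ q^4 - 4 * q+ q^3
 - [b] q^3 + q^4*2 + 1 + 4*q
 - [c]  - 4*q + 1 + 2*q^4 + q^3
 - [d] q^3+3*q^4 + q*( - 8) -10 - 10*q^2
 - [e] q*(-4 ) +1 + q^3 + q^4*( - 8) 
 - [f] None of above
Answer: c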